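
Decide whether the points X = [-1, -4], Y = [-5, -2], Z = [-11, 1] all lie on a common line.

Yes

XY = (-4, 2), XZ = (-10, 5).
det[XY; XZ] = (-4)(5) − (2)(-10) = 0.
The determinant is zero, so the points are collinear.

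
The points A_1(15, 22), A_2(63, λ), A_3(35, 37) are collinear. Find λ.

58

Collinearity: (A_2 − A_1) must be parallel to (A_3 − A_1) = (20, 15).
Cross-multiplying the components: (λ − 22)·(20) = (48)·(15).
Solving gives λ = 58.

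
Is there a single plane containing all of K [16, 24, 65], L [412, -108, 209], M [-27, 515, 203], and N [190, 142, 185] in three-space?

Yes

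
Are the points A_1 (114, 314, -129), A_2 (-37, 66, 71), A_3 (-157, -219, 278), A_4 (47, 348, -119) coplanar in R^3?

With A_1 as base: A_1A_2 = (-151, -248, 200), A_1A_3 = (-271, -533, 407), A_1A_4 = (-67, 34, 10).
A_1A_3 × A_1A_4 = (-19168, -24559, -44925).
A_1A_2 · (A_1A_3 × A_1A_4) = 0.
The scalar triple product vanishes, so the four points are coplanar.

Yes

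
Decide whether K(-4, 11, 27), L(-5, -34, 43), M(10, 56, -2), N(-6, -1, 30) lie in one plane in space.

The four points are coplanar iff the 3×3 determinant with rows KL, KM, KN is zero.
Rows: (-1, -45, 16), (14, 45, -29), (-2, -12, 3).
Expanding along the first row: (-1)(-213) − (-45)(-16) + (16)(-78) = -1755.
Nonzero ⇒ not coplanar.

No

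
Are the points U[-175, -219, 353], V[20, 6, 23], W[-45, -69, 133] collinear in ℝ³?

Yes

UV = (195, 225, -330), UW = (130, 150, -220).
Each component of UW is 2/3 times the corresponding component of UV, so UW = 2/3·UV and the points are collinear.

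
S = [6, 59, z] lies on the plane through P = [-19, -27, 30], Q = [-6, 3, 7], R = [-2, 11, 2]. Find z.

The plane through P, Q, R has equation 34x − 27y − 16z = -397.
Substituting S: (-16)z + (-1389) = -397, so z = -62.

-62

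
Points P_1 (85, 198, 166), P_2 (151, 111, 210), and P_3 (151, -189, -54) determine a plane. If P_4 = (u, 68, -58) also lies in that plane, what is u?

25

Coplanarity requires P_1P_2 · (P_1P_3 × P_1P_4) = 0.
P_1P_2 = (66, -87, 44), P_1P_3 = (66, -387, -220); the triple product is linear in u with coefficient 36168 and constant term -904200.
Setting it to zero: u = 25.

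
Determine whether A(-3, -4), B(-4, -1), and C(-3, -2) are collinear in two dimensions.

No

AB = (-1, 3), AC = (0, 2).
Twice the signed area of △ABC is (-1)(2) − (3)(0) = -2.
The area is nonzero, so the three points are not collinear.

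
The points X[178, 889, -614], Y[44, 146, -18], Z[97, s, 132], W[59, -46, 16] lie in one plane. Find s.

-614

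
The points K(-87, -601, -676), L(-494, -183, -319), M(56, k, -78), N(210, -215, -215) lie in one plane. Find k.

-55

Normal to plane KLN: n = (54896, 293656, -281248); plane equation n·P = 8860440.
Requiring n·M = 8860440: (293656)k + (25011520) = 8860440.
So k = -55.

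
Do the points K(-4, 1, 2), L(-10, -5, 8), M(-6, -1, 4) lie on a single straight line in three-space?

Yes

KL = (-6, -6, 6), KM = (-2, -2, 2).
Each component of KM is 1/3 times the corresponding component of KL, so KM = 1/3·KL and the points are collinear.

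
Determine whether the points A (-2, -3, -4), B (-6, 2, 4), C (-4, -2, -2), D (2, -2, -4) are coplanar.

The four points are coplanar iff the 3×3 determinant with rows AB, AC, AD is zero.
Rows: (-4, 5, 8), (-2, 1, 2), (4, 1, 0).
Expanding along the first row: (-4)(-2) − (5)(-8) + (8)(-6) = 0.
Zero determinant ⇒ coplanar.

Yes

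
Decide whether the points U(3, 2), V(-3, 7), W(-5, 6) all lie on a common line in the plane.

UV = (-6, 5), UW = (-8, 4).
If collinear, UW would be a scalar multiple of UV. But (-6)·(4) ≠ (5)·(-8) (difference 16), so they are not parallel; the points are not collinear.

No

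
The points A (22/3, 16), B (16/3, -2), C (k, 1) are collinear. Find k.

17/3

The three points are collinear iff det[AB; AC] = 0.
This determinant is linear in k: (18)k + (-102) = 0, so k = 17/3.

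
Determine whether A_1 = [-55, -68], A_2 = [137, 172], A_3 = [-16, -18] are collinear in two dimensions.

A_1A_2 = (192, 240), A_1A_3 = (39, 50).
det[A_1A_2; A_1A_3] = (192)(50) − (240)(39) = 240.
The determinant is nonzero, so they are not collinear.

No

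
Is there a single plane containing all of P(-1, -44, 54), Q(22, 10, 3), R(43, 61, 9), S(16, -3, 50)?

Yes

With P as base: PQ = (23, 54, -51), PR = (44, 105, -45), PS = (17, 41, -4).
PR × PS = (1425, -589, 19).
PQ · (PR × PS) = 0.
The scalar triple product vanishes, so the four points are coplanar.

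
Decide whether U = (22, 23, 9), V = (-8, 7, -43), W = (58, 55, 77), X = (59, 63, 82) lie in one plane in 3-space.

Yes

With U as base: UV = (-30, -16, -52), UW = (36, 32, 68), UX = (37, 40, 73).
UW × UX = (-384, -112, 256).
UV · (UW × UX) = 0.
The scalar triple product vanishes, so the four points are coplanar.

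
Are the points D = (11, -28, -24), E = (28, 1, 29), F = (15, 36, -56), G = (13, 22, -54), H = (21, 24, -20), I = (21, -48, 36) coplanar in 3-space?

Yes

The plane through D, E, F has normal n = DE × DF = (-4320, 756, 972) and equation n·P = -92016.
Checking the remaining points: n·G = -92016, n·H = -92016, n·I = -92016.
All equal -92016, so all 6 points lie in one plane.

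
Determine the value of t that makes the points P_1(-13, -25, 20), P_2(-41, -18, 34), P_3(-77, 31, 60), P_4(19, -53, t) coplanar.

0

Coplanarity ⇔ det[P_1P_2; P_1P_3; P_1P_4] = 0.
Expanding, this is linear in t: (-1120)t + (0) = 0.
So t = 0.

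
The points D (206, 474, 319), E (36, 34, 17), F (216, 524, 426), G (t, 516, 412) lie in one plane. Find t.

214

Normal to plane DEF: n = (-31980, 15170, -4100); plane equation n·P = -705200.
Requiring n·G = -705200: (-31980)t + (6138520) = -705200.
So t = 214.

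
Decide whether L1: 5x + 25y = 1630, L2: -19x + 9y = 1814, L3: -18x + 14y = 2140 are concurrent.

Intersecting L1 and L2: solving the 2×2 system gives (x, y) = (-59, 77).
Substitute into L3: (-18)(-59) + (14)(77) = 2140.
This equals 2140, so (-59, 77) lies on all three lines and they are concurrent.

Yes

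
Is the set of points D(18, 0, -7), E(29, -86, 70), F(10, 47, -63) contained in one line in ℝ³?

No

DE = (11, -86, 77), DF = (-8, 47, -56).
Comparing components 2 and 3: (-86)(-56) − (77)(47) = 1197 ≠ 0, so DE and DF are not parallel and the points are not collinear.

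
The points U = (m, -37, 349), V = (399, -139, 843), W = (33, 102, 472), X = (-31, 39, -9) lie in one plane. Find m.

Coplanarity ⇔ det[UV; UW; UX] = 0.
Expanding, this is linear in m: (139294)m + (-21033394) = 0.
So m = 151.

151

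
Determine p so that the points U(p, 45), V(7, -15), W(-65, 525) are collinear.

Collinearity: (U − V) must be parallel to (W − V) = (-72, 540).
Cross-multiplying the components: (p − 7)·(540) = (60)·(-72).
Solving gives p = -1.

-1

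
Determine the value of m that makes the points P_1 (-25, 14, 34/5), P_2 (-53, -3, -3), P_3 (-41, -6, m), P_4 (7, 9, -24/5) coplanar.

-42/5

Coplanarity ⇔ det[P_1P_2; P_1P_3; P_1P_4] = 0.
Expanding, this is linear in m: (-684)m + (-28728/5) = 0.
So m = -42/5.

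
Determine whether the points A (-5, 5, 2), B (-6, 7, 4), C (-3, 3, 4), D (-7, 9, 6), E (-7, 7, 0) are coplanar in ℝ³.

The plane through A, B, C has normal n = AB × AC = (8, 6, -2) and equation n·P = -14.
Checking the remaining points: n·D = -14, n·E = -14.
All equal -14, so all 5 points lie in one plane.

Yes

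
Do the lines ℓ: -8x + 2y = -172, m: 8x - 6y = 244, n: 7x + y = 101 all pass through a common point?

Yes

Intersecting ℓ and m: solving the 2×2 system gives (x, y) = (17, -18).
Substitute into n: (7)(17) + (1)(-18) = 101.
This equals 101, so (17, -18) lies on all three lines and they are concurrent.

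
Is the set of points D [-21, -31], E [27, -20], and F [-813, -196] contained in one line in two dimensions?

No

DE = (48, 11), DF = (-792, -165).
det[DE; DF] = (48)(-165) − (11)(-792) = 792.
The determinant is nonzero, so they are not collinear.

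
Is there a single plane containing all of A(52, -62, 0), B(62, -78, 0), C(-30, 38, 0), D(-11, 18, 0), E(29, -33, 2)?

The plane through A, B, C has normal n = AB × AC = (0, 0, -312) and equation n·P = 0.
Checking the remaining points: n·D = 0, n·E = -624.
Since n·E = -624 ≠ 0, E is off the plane and the points are not all coplanar.

No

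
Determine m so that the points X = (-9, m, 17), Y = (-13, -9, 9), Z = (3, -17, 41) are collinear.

-11

Collinearity requires XY × XZ = 0; each component is linear in m.
The x-component gives (-32)m + (-352) = 0, so m = -11.
The remaining components then also vanish.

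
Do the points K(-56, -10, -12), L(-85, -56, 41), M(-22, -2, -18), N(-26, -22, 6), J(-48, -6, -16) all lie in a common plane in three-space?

The plane through K, L, M has normal n = KL × KM = (-148, 1628, 1332) and equation n·P = -23976.
Checking the remaining points: n·N = -23976, n·J = -23976.
All equal -23976, so all 5 points lie in one plane.

Yes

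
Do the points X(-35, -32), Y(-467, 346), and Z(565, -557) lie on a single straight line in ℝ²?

XY = (-432, 378), XZ = (600, -525).
Checking proportionality: XZ = -25/18·XY, so the vectors are parallel and the points are collinear.

Yes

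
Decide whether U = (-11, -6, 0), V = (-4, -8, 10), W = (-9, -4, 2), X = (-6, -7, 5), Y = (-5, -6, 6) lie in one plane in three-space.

No

The plane through U, V, W has normal n = UV × UW = (-24, 6, 18) and equation n·P = 228.
Checking the remaining points: n·X = 192, n·Y = 192.
Since n·X = 192 ≠ 228, X is off the plane and the points are not all coplanar.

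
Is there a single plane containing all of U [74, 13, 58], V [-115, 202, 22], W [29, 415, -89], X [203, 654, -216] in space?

The four points are coplanar iff the 3×3 determinant with rows UV, UW, UX is zero.
Rows: (-189, 189, -36), (-45, 402, -147), (129, 641, -274).
Expanding along the first row: (-189)(-15921) − (189)(31293) + (-36)(-80703) = 0.
Zero determinant ⇒ coplanar.

Yes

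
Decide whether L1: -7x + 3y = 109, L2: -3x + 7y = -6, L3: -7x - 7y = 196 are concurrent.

No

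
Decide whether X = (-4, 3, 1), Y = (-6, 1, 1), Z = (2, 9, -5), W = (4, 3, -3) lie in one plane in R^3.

The four points are coplanar iff the 3×3 determinant with rows XY, XZ, XW is zero.
Rows: (-2, -2, 0), (6, 6, -6), (8, 0, -4).
Expanding along the first row: (-2)(-24) − (-2)(24) + (0)(-48) = 96.
Nonzero ⇒ not coplanar.

No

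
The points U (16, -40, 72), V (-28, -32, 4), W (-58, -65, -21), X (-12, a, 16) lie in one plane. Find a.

The points are coplanar iff UV · (UW × UX) = 0.
Expanding, this is linear in a: (940)a + (11280) = 0.
So a = -12.

-12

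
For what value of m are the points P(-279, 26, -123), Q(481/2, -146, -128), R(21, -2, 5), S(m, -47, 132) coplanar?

Normal to plane PQR: n = (-22156, -67996, 37054); plane equation n·X = -144014.
Requiring n·S = -144014: (-22156)m + (8086940) = -144014.
So m = 743/2.

743/2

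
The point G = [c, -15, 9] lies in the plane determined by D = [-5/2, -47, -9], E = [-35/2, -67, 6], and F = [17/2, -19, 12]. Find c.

23/2

A normal to the plane is n = DE × DF = (-840, 480, -200).
G lies in the plane iff n · DG = 0.
This gives (-840)c + (9660) = 0, so c = 23/2.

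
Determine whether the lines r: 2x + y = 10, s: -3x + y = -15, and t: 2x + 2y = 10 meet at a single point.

Intersecting r and s: solving the 2×2 system gives (x, y) = (5, 0).
Substitute into t: (2)(5) + (2)(0) = 10.
This equals 10, so (5, 0) lies on all three lines and they are concurrent.

Yes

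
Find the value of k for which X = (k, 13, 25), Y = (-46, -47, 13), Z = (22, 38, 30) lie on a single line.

Direction YZ = (68, 85, 17). From the y-coordinate of X, the parameter along the line is τ = (13 − (-47))/85 = 12/17.
Then k = (-46) + 12/17·(68) = 2.

2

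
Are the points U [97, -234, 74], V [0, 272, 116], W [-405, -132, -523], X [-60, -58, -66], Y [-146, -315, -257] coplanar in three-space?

The plane through U, V, W has normal n = UV × UW = (-306366, -78993, 244118) and equation n·P = 6831592.
Checking the remaining points: n·X = 6851766, n·Y = 6873905.
Since n·X = 6851766 ≠ 6831592, X is off the plane and the points are not all coplanar.

No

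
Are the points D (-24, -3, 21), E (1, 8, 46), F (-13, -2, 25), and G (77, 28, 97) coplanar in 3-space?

The four points are coplanar iff the 3×3 determinant with rows DE, DF, DG is zero.
Rows: (25, 11, 25), (11, 1, 4), (101, 31, 76).
Expanding along the first row: (25)(-48) − (11)(432) + (25)(240) = 48.
Nonzero ⇒ not coplanar.

No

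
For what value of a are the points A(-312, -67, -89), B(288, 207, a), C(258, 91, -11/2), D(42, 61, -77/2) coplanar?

-6

Coplanarity ⇔ det[AB; AC; AD] = 0.
Expanding, this is linear in a: (17028)a + (102168) = 0.
So a = -6.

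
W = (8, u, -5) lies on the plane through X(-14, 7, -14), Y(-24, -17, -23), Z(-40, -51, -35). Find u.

A normal to the plane is n = XY × XZ = (-18, 24, -44).
W lies in the plane iff n · XW = 0.
This gives (24)u + (-960) = 0, so u = 40.

40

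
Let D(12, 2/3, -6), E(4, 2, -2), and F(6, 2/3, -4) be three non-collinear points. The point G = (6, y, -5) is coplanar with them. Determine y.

Coplanarity requires DE · (DF × DG) = 0.
DE = (-8, 4/3, 4), DF = (-6, 0, 2); the triple product is linear in y with coefficient -8 and constant term -8/3.
Setting it to zero: y = -1/3.

-1/3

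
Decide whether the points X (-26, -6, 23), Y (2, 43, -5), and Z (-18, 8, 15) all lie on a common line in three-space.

Yes

XY = (28, 49, -28), XZ = (8, 14, -8).
Each component of XZ is 2/7 times the corresponding component of XY, so XZ = 2/7·XY and the points are collinear.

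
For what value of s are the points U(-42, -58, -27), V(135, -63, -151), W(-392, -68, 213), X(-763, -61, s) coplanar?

472

Coplanarity ⇔ det[UV; UW; UX] = 0.
Expanding, this is linear in s: (-3520)s + (1661440) = 0.
So s = 472.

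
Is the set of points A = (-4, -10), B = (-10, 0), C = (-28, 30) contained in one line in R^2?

Yes

AB = (-6, 10), AC = (-24, 40).
Twice the signed area of △ABC is (-6)(40) − (10)(-24) = 0.
The triangle is degenerate (zero area), so the points are collinear.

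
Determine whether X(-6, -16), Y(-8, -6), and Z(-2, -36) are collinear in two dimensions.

XY = (-2, 10), XZ = (4, -20).
Twice the signed area of △XYZ is (-2)(-20) − (10)(4) = 0.
The triangle is degenerate (zero area), so the points are collinear.

Yes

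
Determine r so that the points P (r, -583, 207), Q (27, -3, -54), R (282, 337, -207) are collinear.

-408

Direction QR = (255, 340, -153). From the y-coordinate of P, the parameter along the line is τ = (-583 − (-3))/340 = -29/17.
Then r = 27 + (-29/17)·(255) = -408.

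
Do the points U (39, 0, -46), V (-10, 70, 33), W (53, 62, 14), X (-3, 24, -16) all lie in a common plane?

No

The four points are coplanar iff the 3×3 determinant with rows UV, UW, UX is zero.
Rows: (-49, 70, 79), (14, 62, 60), (-42, 24, 30).
Expanding along the first row: (-49)(420) − (70)(2940) + (79)(2940) = 5880.
Nonzero ⇒ not coplanar.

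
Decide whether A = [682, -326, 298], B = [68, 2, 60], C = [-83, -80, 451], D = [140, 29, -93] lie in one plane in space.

A normal to the plane through A, B, C is n = AB × AC = (108732, 276012, 99876).
The plane has equation n·P = 13938360. For D: n·D = 13938360.
Equal, so D lies in the plane and all four are coplanar.

Yes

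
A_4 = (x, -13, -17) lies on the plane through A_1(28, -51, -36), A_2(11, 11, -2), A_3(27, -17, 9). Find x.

Coplanarity requires A_1A_2 · (A_1A_3 × A_1A_4) = 0.
A_1A_2 = (-17, 62, 34), A_1A_3 = (-1, 34, 45); the triple product is linear in x with coefficient 1634 and constant term -27778.
Setting it to zero: x = 17.

17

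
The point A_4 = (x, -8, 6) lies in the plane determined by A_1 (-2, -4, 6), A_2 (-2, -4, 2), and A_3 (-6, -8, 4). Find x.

The plane through A_1, A_2, A_3 has equation −16x + 16y = -32.
Substituting A_4: (-16)x + (-128) = -32, so x = -6.

-6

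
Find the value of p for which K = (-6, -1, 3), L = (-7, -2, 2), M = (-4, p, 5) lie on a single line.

1

Direction KL = (-1, -1, -1). From the x-coordinate of M, the parameter along the line is τ = (-4 − (-6))/(-1) = -2.
Then p = (-1) + (-2)·(-1) = 1.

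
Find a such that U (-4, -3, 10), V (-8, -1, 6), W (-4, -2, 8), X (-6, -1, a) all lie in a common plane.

6

The points are coplanar iff UV · (UW × UX) = 0.
Expanding, this is linear in a: (-4)a + (24) = 0.
So a = 6.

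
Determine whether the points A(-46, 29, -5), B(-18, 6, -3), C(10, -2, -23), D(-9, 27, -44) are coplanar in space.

A normal to the plane through A, B, C is n = AB × AC = (476, 616, 420).
The plane has equation n·P = -6132. For D: n·D = -6132.
Equal, so D lies in the plane and all four are coplanar.

Yes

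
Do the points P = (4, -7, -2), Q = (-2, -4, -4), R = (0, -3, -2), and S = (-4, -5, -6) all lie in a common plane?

Yes

The four points are coplanar iff the 3×3 determinant with rows PQ, PR, PS is zero.
Rows: (-6, 3, -2), (-4, 4, 0), (-8, 2, -4).
Expanding along the first row: (-6)(-16) − (3)(16) + (-2)(24) = 0.
Zero determinant ⇒ coplanar.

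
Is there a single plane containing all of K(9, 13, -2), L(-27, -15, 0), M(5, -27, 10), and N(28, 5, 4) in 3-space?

With K as base: KL = (-36, -28, 2), KM = (-4, -40, 12), KN = (19, -8, 6).
KM × KN = (-144, 252, 792).
KL · (KM × KN) = -288.
Since -288 ≠ 0, the four points are not coplanar.

No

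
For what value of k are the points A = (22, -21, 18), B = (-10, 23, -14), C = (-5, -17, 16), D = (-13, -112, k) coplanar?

Normal to plane ABC: n = (40, 800, 1060); plane equation n·P = 3160.
Requiring n·D = 3160: (1060)k + (-90120) = 3160.
So k = 88.

88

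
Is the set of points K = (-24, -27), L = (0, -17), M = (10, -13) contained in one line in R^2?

No

KL = (24, 10), KM = (34, 14).
Twice the signed area of △KLM is (24)(14) − (10)(34) = -4.
The area is nonzero, so the three points are not collinear.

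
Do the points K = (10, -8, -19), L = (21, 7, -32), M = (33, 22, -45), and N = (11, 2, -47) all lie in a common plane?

No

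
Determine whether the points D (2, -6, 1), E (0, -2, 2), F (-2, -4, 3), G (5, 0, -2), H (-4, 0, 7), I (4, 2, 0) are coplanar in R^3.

No

The plane through D, E, F has normal n = DE × DF = (6, 0, 12) and equation n·P = 24.
Checking the remaining points: n·G = 6, n·H = 60, n·I = 24.
Since n·G = 6 ≠ 24, G is off the plane and the points are not all coplanar.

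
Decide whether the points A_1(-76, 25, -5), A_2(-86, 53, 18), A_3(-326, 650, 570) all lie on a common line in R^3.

A_1A_2 = (-10, 28, 23), A_1A_3 = (-250, 625, 575).
Comparing components 2 and 3: (28)(575) − (23)(625) = 1725 ≠ 0, so A_1A_2 and A_1A_3 are not parallel and the points are not collinear.

No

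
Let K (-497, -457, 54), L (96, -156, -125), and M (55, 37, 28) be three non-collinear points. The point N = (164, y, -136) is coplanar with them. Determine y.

The plane through K, L, M has equation 80600x − 83390y + 126790z = 4897690.
Substituting N: (-83390)y + (-4025040) = 4897690, so y = -107.

-107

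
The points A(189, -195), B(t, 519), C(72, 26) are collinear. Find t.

-189

Collinearity: (B − A) must be parallel to (C − A) = (-117, 221).
Cross-multiplying the components: (t − 189)·(221) = (714)·(-117).
Solving gives t = -189.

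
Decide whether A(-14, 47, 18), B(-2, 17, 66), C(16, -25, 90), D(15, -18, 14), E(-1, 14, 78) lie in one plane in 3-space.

The plane through A, B, C has normal n = AB × AC = (1296, 576, 36) and equation n·P = 9576.
Checking the remaining points: n·D = 9576, n·E = 9576.
All equal 9576, so all 5 points lie in one plane.

Yes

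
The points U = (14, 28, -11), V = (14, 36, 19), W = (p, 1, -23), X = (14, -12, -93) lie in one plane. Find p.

14

Normal to plane UVX: n = (544, 0, 0); plane equation n·P = 7616.
Requiring n·W = 7616: (544)p + (0) = 7616.
So p = 14.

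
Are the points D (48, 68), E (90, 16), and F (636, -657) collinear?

No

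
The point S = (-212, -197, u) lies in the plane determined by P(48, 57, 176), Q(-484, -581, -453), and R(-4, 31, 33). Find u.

-261

A normal to the plane is n = PQ × PR = (74880, -43368, -19344).
S lies in the plane iff n · PS = 0.
This gives (-19344)u + (-5048784) = 0, so u = -261.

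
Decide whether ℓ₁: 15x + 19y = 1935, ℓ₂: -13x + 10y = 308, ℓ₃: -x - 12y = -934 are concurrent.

Yes

Intersecting ℓ₁ and ℓ₂: solving the 2×2 system gives (x, y) = (34, 75).
Substitute into ℓ₃: (-1)(34) + (-12)(75) = -934.
This equals -934, so (34, 75) lies on all three lines and they are concurrent.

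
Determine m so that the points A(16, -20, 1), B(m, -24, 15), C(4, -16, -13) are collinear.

28

Direction AC = (-12, 4, -14). From the y-coordinate of B, the parameter along the line is τ = (-24 − (-20))/4 = -1.
Then m = 16 + (-1)·(-12) = 28.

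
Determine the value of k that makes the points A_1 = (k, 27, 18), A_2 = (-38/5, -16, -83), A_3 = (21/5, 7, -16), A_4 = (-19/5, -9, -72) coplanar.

Coplanarity ⇔ det[A_1A_2; A_1A_3; A_1A_4] = 0.
Expanding, this is linear in k: (216)k + (-3240) = 0.
So k = 15.

15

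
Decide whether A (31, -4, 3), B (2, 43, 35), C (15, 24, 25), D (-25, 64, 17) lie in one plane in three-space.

A normal to the plane through A, B, C is n = AB × AC = (138, 126, -60).
The plane has equation n·P = 3594. For D: n·D = 3594.
Equal, so D lies in the plane and all four are coplanar.

Yes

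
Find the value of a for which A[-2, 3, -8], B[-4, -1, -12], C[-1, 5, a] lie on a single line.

-6

Direction AB = (-2, -4, -4). From the x-coordinate of C, the parameter along the line is τ = (-1 − (-2))/(-2) = -1/2.
Then a = (-8) + (-1/2)·(-4) = -6.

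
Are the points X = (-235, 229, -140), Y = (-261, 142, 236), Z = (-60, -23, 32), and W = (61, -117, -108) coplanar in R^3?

With X as base: XY = (-26, -87, 376), XZ = (175, -252, 172), XW = (296, -346, 32).
XZ × XW = (51448, 45312, 14042).
XY · (XZ × XW) = 0.
The scalar triple product vanishes, so the four points are coplanar.

Yes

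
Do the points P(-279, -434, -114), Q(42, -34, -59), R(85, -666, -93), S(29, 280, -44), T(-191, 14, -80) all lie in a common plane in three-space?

The plane through P, Q, R has normal n = PQ × PR = (21160, 13279, -220072) and equation n·X = 13421482.
Checking the remaining points: n·S = 14014928, n·T = 13750106.
Since n·S = 14014928 ≠ 13421482, S is off the plane and the points are not all coplanar.

No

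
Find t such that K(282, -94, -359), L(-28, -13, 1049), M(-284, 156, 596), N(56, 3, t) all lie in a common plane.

67

Normal to plane KLM: n = (-274645, -500878, -31654); plane equation n·P = -19003572.
Requiring n·N = -19003572: (-31654)t + (-16882754) = -19003572.
So t = 67.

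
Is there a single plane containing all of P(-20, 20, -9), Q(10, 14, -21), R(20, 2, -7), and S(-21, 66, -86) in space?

No

With P as base: PQ = (30, -6, -12), PR = (40, -18, 2), PS = (-1, 46, -77).
PR × PS = (1294, 3078, 1822).
PQ · (PR × PS) = -1512.
Since -1512 ≠ 0, the four points are not coplanar.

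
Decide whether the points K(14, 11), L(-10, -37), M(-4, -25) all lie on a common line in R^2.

Yes

KL = (-24, -48), KM = (-18, -36).
det[KL; KM] = (-24)(-36) − (-48)(-18) = 0.
The determinant is zero, so the points are collinear.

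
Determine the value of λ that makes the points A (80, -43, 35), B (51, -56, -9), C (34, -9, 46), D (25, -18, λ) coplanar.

Normal to plane ABC: n = (1353, 2343, -1584); plane equation n·P = -47949.
Requiring n·D = -47949: (-1584)λ + (-8349) = -47949.
So λ = 25.

25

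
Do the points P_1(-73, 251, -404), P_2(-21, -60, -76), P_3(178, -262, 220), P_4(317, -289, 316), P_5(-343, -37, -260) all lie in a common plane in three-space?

Yes

The plane through P_1, P_2, P_3 has normal n = P_1P_2 × P_1P_3 = (-25800, 49880, 51385) and equation n·P = -6356260.
Checking the remaining points: n·P_4 = -6356260, n·P_5 = -6356260.
All equal -6356260, so all 5 points lie in one plane.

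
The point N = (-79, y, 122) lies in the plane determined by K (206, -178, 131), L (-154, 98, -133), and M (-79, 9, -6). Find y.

Coplanarity requires KL · (KM × KN) = 0.
KL = (-360, 276, -264), KM = (-285, 187, -137); the triple product is linear in y with coefficient 25920 and constant term 1218240.
Setting it to zero: y = -47.

-47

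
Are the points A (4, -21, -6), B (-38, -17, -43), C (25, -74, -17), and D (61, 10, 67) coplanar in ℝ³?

A normal to the plane through A, B, C is n = AB × AC = (-2005, -1239, 2142).
The plane has equation n·P = 5147. For D: n·D = 8819.
8819 ≠ 5147, so D is off the plane.

No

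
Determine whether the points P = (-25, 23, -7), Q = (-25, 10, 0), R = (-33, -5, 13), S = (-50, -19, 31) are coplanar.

Yes

A normal to the plane through P, Q, R is n = PQ × PR = (-64, -56, -104).
The plane has equation n·X = 1040. For S: n·S = 1040.
Equal, so S lies in the plane and all four are coplanar.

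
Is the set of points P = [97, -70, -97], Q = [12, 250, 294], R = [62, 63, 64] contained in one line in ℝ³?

PQ = (-85, 320, 391), PR = (-35, 133, 161).
PQ × PR = (-483, 0, -105).
The cross product is nonzero, so the points do not lie on one line.

No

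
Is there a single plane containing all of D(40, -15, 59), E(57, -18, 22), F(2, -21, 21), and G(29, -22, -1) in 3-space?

With D as base: DE = (17, -3, -37), DF = (-38, -6, -38), DG = (-11, -7, -60).
DF × DG = (94, -1862, 200).
DE · (DF × DG) = -216.
Since -216 ≠ 0, the four points are not coplanar.

No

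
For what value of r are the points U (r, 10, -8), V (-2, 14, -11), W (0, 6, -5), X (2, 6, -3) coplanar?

Coplanarity ⇔ det[UV; UW; UX] = 0.
Expanding, this is linear in r: (16)r + (16) = 0.
So r = -1.

-1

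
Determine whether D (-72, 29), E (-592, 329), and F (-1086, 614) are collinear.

DE = (-520, 300), DF = (-1014, 585).
det[DE; DF] = (-520)(585) − (300)(-1014) = 0.
The determinant is zero, so the points are collinear.

Yes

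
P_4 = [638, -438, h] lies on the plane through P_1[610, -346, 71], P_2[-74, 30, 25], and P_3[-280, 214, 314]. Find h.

-255

The plane through P_1, P_2, P_3 has equation 117128x + 207152y − 48400z = -3662912.
Substituting P_4: (-48400)h + (-16004912) = -3662912, so h = -255.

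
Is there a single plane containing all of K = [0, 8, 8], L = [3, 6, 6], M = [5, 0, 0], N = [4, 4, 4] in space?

Yes

With K as base: KL = (3, -2, -2), KM = (5, -8, -8), KN = (4, -4, -4).
KM × KN = (0, -12, 12).
KL · (KM × KN) = 0.
The scalar triple product vanishes, so the four points are coplanar.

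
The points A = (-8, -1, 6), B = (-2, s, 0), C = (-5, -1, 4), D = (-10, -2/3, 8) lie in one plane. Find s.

The points are coplanar iff AB · (AC × AD) = 0.
Expanding, this is linear in s: (-2)s + (-4) = 0.
So s = -2.

-2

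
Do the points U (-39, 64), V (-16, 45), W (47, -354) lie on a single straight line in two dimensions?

UV = (23, -19), UW = (86, -418).
det[UV; UW] = (23)(-418) − (-19)(86) = -7980.
The determinant is nonzero, so they are not collinear.

No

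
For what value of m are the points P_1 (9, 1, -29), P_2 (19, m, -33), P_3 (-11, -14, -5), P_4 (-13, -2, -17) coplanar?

1

The points are coplanar iff P_1P_2 · (P_1P_3 × P_1P_4) = 0.
Expanding, this is linear in m: (-288)m + (288) = 0.
So m = 1.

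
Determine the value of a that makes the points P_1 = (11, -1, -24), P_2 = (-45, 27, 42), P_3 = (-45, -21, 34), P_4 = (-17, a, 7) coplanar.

1

Coplanarity ⇔ det[P_1P_2; P_1P_3; P_1P_4] = 0.
Expanding, this is linear in a: (-448)a + (448) = 0.
So a = 1.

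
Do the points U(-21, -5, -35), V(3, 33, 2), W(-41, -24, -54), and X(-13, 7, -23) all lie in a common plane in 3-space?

The four points are coplanar iff the 3×3 determinant with rows UV, UW, UX is zero.
Rows: (24, 38, 37), (-20, -19, -19), (8, 12, 12).
Expanding along the first row: (24)(0) − (38)(-88) + (37)(-88) = 88.
Nonzero ⇒ not coplanar.

No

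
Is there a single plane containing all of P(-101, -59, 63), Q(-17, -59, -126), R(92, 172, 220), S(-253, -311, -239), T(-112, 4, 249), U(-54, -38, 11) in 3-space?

No

The plane through P, Q, R has normal n = PQ × PR = (43659, -49665, 19404) and equation n·X = -256872.
Checking the remaining points: n·S = -237468, n·T = -256872, n·U = -256872.
Since n·S = -237468 ≠ -256872, S is off the plane and the points are not all coplanar.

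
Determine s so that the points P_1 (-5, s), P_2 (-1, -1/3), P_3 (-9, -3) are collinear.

-5/3

The three points are collinear iff det[P_1P_2; P_1P_3] = 0.
This determinant is linear in s: (-8)s + (-40/3) = 0, so s = -5/3.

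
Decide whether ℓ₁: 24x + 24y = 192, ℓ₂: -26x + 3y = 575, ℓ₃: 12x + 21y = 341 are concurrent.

No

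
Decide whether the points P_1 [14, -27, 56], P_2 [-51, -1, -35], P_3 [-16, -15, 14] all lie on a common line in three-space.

Yes

P_1P_2 = (-65, 26, -91), P_1P_3 = (-30, 12, -42).
P_1P_2 × P_1P_3 = (0, 0, 0).
The cross product vanishes, so the three points are collinear.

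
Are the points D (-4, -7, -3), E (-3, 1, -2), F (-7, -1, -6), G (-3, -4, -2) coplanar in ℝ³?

Yes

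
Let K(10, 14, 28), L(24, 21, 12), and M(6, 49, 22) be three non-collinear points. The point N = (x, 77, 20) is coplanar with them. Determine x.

0

A normal to the plane is n = KL × KM = (518, 148, 518).
N lies in the plane iff n · KN = 0.
This gives (518)x + (0) = 0, so x = 0.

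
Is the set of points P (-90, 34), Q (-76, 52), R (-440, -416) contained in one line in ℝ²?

Yes

PQ = (14, 18), PR = (-350, -450).
det[PQ; PR] = (14)(-450) − (18)(-350) = 0.
The determinant is zero, so the points are collinear.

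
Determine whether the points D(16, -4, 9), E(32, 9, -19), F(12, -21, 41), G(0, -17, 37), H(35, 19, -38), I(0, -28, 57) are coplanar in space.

The plane through D, E, F has normal n = DE × DF = (-60, -400, -220) and equation n·P = -1340.
Checking the remaining points: n·G = -1340, n·H = -1340, n·I = -1340.
All equal -1340, so all 6 points lie in one plane.

Yes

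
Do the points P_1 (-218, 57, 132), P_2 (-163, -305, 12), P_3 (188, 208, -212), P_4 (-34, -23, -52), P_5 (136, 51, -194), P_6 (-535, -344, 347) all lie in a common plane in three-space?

The plane through P_1, P_2, P_3 has normal n = P_1P_2 × P_1P_3 = (142648, -29800, 155277) and equation n·P = -12299300.
Checking the remaining points: n·P_4 = -12239036, n·P_5 = -12243410, n·P_6 = -12184361.
Since n·P_4 = -12239036 ≠ -12299300, P_4 is off the plane and the points are not all coplanar.

No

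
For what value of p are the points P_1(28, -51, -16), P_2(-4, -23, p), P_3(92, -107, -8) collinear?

Direction P_1P_3 = (64, -56, 8). From the x-coordinate of P_2, the parameter along the line is τ = (-4 − 28)/64 = -1/2.
Then p = (-16) + (-1/2)·(8) = -20.

-20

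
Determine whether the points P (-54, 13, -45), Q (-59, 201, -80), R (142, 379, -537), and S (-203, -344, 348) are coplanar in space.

Yes

With P as base: PQ = (-5, 188, -35), PR = (196, 366, -492), PS = (-149, -357, 393).
PR × PS = (-31806, -3720, -15438).
PQ · (PR × PS) = 0.
The scalar triple product vanishes, so the four points are coplanar.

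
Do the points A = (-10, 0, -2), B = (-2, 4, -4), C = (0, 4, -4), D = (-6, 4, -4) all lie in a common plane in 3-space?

Yes

With A as base: AB = (8, 4, -2), AC = (10, 4, -2), AD = (4, 4, -2).
AC × AD = (0, 12, 24).
AB · (AC × AD) = 0.
The scalar triple product vanishes, so the four points are coplanar.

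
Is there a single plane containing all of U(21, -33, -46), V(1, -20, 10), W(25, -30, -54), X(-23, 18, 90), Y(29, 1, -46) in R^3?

The plane through U, V, W has normal n = UV × UW = (-272, 64, -112) and equation n·P = -2672.
Checking the remaining points: n·X = -2672, n·Y = -2672.
All equal -2672, so all 5 points lie in one plane.

Yes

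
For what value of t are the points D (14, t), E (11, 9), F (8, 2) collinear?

16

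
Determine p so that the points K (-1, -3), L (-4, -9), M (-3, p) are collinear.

-7

The three points are collinear iff det[KL; KM] = 0.
This determinant is linear in p: (-3)p + (-21) = 0, so p = -7.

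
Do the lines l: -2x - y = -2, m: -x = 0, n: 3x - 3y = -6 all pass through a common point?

Yes

Lines aᵢx + bᵢy = cᵢ with pairwise distinct directions are concurrent exactly when det[aᵢ bᵢ cᵢ] = 0.
Here the determinant is 0.
It vanishes, so the lines are concurrent at (0, 2).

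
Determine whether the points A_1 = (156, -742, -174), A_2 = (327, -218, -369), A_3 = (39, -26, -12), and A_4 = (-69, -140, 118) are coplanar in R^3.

With A_1 as base: A_1A_2 = (171, 524, -195), A_1A_3 = (-117, 716, 162), A_1A_4 = (-225, 602, 292).
A_1A_3 × A_1A_4 = (111548, -2286, 90666).
A_1A_2 · (A_1A_3 × A_1A_4) = 196974.
Since 196974 ≠ 0, the four points are not coplanar.

No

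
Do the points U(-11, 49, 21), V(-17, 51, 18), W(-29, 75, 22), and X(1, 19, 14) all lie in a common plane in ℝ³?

Yes

The four points are coplanar iff the 3×3 determinant with rows UV, UW, UX is zero.
Rows: (-6, 2, -3), (-18, 26, 1), (12, -30, -7).
Expanding along the first row: (-6)(-152) − (2)(114) + (-3)(228) = 0.
Zero determinant ⇒ coplanar.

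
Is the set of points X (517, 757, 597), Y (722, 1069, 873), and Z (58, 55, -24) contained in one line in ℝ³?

XY = (205, 312, 276), XZ = (-459, -702, -621).
Comparing components 3 and 1: (276)(-459) − (205)(-621) = 621 ≠ 0, so XY and XZ are not parallel and the points are not collinear.

No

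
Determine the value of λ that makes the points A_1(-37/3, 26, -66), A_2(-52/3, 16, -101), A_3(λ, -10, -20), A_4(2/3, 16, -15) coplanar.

17/3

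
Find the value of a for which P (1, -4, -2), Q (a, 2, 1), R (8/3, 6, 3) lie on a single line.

2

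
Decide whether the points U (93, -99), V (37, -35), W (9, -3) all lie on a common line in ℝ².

UV = (-56, 64), UW = (-84, 96).
Twice the signed area of △UVW is (-56)(96) − (64)(-84) = 0.
The triangle is degenerate (zero area), so the points are collinear.

Yes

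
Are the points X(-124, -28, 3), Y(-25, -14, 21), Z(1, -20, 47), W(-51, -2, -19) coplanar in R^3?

No

A normal to the plane through X, Y, Z is n = XY × XZ = (472, -2106, -958).
The plane has equation n·P = -2434. For W: n·W = -1658.
-1658 ≠ -2434, so W is off the plane.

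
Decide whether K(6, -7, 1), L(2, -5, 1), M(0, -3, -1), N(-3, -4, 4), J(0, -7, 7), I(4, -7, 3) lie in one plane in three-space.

Yes

The plane through K, L, M has normal n = KL × KM = (-4, -8, -4) and equation n·P = 28.
Checking the remaining points: n·N = 28, n·J = 28, n·I = 28.
All equal 28, so all 6 points lie in one plane.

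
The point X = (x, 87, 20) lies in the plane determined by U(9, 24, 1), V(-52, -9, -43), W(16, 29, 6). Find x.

A normal to the plane is n = UV × UW = (55, -3, -74).
X lies in the plane iff n · UX = 0.
This gives (55)x + (-2090) = 0, so x = 38.

38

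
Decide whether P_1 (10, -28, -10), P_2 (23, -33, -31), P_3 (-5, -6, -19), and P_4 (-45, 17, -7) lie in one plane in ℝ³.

With P_1 as base: P_1P_2 = (13, -5, -21), P_1P_3 = (-15, 22, -9), P_1P_4 = (-55, 45, 3).
P_1P_3 × P_1P_4 = (471, 540, 535).
P_1P_2 · (P_1P_3 × P_1P_4) = -7812.
Since -7812 ≠ 0, the four points are not coplanar.

No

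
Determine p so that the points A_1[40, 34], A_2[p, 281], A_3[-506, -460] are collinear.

The three points are collinear iff det[A_1A_2; A_1A_3] = 0.
This determinant is linear in p: (-494)p + (154622) = 0, so p = 313.

313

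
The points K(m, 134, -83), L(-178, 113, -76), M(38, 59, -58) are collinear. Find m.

-262

Collinearity requires KL × KM = 0; each component is linear in m.
The y-component gives (18)m + (4716) = 0, so m = -262.
The remaining components then also vanish.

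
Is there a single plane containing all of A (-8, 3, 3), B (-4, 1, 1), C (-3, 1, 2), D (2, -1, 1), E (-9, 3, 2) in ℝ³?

The plane through A, B, C has normal n = AB × AC = (-2, -6, 2) and equation n·P = 4.
Checking the remaining points: n·D = 4, n·E = 4.
All equal 4, so all 5 points lie in one plane.

Yes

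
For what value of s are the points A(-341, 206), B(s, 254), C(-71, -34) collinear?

The three points are collinear iff det[AB; AC] = 0.
This determinant is linear in s: (-240)s + (-94800) = 0, so s = -395.

-395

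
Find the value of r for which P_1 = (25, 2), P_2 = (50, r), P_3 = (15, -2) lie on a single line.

Collinearity: (P_2 − P_1) must be parallel to (P_3 − P_1) = (-10, -4).
Cross-multiplying the components: (r − 2)·(-10) = (25)·(-4).
Solving gives r = 12.

12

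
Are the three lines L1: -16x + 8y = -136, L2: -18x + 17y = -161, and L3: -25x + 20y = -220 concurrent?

Yes

Intersecting L1 and L2: solving the 2×2 system gives (x, y) = (8, -1).
Substitute into L3: (-25)(8) + (20)(-1) = -220.
This equals -220, so (8, -1) lies on all three lines and they are concurrent.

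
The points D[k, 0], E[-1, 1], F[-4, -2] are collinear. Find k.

Collinearity: (D − E) must be parallel to (F − E) = (-3, -3).
Cross-multiplying the components: (k − (-1))·(-3) = (-1)·(-3).
Solving gives k = -2.

-2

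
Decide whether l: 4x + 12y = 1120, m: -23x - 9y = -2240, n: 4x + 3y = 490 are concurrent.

Lines aᵢx + bᵢy = cᵢ with pairwise distinct directions are concurrent exactly when det[aᵢ bᵢ cᵢ] = 0.
Here the determinant is 0.
It vanishes, so the lines are concurrent at (70, 70).

Yes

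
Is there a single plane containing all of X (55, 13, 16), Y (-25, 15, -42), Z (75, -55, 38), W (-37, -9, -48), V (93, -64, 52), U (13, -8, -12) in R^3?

The plane through X, Y, Z has normal n = XY × XZ = (-3900, 600, 5400) and equation n·P = -120300.
Checking the remaining points: n·W = -120300, n·V = -120300, n·U = -120300.
All equal -120300, so all 6 points lie in one plane.

Yes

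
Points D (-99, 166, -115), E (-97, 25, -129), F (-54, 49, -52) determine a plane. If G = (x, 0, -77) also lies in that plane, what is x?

Coplanarity requires DE · (DF × DG) = 0.
DE = (2, -141, -14), DF = (45, -117, 63); the triple product is linear in x with coefficient -10521 and constant term -683865.
Setting it to zero: x = -65.

-65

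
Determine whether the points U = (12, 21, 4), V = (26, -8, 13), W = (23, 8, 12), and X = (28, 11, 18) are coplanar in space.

No

A normal to the plane through U, V, W is n = UV × UW = (-115, -13, 137).
The plane has equation n·P = -1105. For X: n·X = -897.
-897 ≠ -1105, so X is off the plane.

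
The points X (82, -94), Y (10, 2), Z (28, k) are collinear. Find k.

-22

The three points are collinear iff det[XY; XZ] = 0.
This determinant is linear in k: (-72)k + (-1584) = 0, so k = -22.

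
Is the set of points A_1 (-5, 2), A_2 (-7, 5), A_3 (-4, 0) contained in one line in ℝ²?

No

A_1A_2 = (-2, 3), A_1A_3 = (1, -2).
If collinear, A_1A_3 would be a scalar multiple of A_1A_2. But (-2)·(-2) ≠ (3)·(1) (difference 1), so they are not parallel; the points are not collinear.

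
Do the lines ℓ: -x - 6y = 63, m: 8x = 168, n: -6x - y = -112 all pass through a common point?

Intersecting ℓ and m: solving the 2×2 system gives (x, y) = (21, -14).
Substitute into n: (-6)(21) + (-1)(-14) = -112.
This equals -112, so (21, -14) lies on all three lines and they are concurrent.

Yes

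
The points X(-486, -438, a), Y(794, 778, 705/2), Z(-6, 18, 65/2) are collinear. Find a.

Collinearity requires XY × XZ = 0; each component is linear in a.
The x-component gives (-760)a + (-121220) = 0, so a = -319/2.
The remaining components then also vanish.

-319/2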